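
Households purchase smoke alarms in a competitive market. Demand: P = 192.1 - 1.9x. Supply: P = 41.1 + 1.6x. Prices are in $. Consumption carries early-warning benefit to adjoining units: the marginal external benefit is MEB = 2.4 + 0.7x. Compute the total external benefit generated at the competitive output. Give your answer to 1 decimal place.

$755.0

Market equilibrium (private): 41.1 + 1.6x = 192.1 - 1.9x → x_m = 43.1429.
Total external benefit = ∫₀^{x_m} (2.4 + 0.7x) dx = 2.4×43.1429 + ½×0.7×43.1429² = 755.0014.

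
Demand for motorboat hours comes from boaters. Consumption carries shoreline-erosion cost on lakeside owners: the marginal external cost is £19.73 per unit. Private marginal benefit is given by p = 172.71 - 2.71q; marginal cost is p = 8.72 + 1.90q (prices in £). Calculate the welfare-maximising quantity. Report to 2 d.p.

Social marginal benefit = demand − MEC = 152.98 - 2.71q.
Set SMB = MC: 152.98 - 2.71q = 8.72 + 1.90q → q* = 31.2928.

q* = 31.29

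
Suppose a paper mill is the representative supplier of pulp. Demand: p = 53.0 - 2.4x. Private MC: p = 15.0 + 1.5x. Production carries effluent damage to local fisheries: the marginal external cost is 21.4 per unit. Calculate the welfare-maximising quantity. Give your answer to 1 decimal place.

Social marginal cost = private MC + MEC = 36.4 + 1.5x.
Set SMC = demand: 36.4 + 1.5x = 53.0 - 2.4x → x* = 4.2564.

x* = 4.3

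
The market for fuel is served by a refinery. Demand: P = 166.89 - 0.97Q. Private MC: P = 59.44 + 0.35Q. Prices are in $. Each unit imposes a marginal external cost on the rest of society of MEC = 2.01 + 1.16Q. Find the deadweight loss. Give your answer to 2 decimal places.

DWL = $1874.97

Market equilibrium (private): 59.44 + 0.35Q = 166.89 - 0.97Q → Q_m = 81.4015.
Social marginal cost = private MC + MEC = 61.45 + 1.51Q.
Set SMC = demand: 61.45 + 1.51Q = 166.89 - 0.97Q → Q* = 42.5161.
The welfare-loss triangle has base |Q_m − Q*| and height MEC(Q_m) (the vertical gap between SMC and demand is zero at Q* and MEC at Q_m).
DWL = ½ × 38.8854 × 96.4358 = 1874.9723.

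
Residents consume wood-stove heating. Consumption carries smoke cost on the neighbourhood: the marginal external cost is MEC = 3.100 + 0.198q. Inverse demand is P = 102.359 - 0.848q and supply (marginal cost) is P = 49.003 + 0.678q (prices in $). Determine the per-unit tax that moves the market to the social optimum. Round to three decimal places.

Social marginal benefit = demand − MEC = 99.259 - 1.046q.
Set SMB = MC: 99.259 - 1.046q = 49.003 + 0.678q → q* = 29.1508.
The Pigouvian tax equals MEC at q*: 3.100 + 0.198×29.1508 = 8.8719.

tax = $8.872 per unit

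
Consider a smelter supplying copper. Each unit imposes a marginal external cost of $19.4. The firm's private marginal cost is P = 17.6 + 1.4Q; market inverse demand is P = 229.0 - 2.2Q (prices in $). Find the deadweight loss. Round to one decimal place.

DWL = $52.3

Market equilibrium (private): 17.6 + 1.4Q = 229.0 - 2.2Q → Q_m = 58.7222.
Social marginal cost = private MC + MEC = 37.0 + 1.4Q.
Set SMC = demand: 37.0 + 1.4Q = 229.0 - 2.2Q → Q* = 53.3333.
The welfare-loss triangle has base |Q_m − Q*| and height MEC(Q_m) (the vertical gap between SMC and demand is zero at Q* and MEC at Q_m).
DWL = ½ × 5.3889 × 19.4000 = 52.2723.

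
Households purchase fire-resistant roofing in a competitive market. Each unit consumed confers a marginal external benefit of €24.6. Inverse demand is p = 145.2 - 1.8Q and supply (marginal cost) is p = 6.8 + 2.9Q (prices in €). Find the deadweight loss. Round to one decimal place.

Market equilibrium (private): 6.8 + 2.9Q = 145.2 - 1.8Q → Q_m = 29.4468.
Social marginal benefit = demand + MEB = 169.8 - 1.8Q.
Set SMB = MC: 169.8 - 1.8Q = 6.8 + 2.9Q → Q* = 34.6809.
Between Q* and Q_m the wedge SMB − MC runs linearly from 0 to MEB(Q_m), so the loss is a triangle.
DWL = ½ × 5.2341 × 24.6000 = 64.3794.

DWL = €64.4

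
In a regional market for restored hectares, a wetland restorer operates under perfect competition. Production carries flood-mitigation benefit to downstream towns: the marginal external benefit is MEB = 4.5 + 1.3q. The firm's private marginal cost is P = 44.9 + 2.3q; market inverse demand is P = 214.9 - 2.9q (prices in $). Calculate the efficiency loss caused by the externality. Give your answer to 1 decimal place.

Market equilibrium (private): 44.9 + 2.3q = 214.9 - 2.9q → q_m = 32.6923.
Social marginal cost = private MC − MEB = 40.4 + q.
Set SMC = demand: 40.4 + q = 214.9 - 2.9q → q* = 44.7436.
The welfare-loss triangle has base |q_m − q*| and height MEB(q_m) (the vertical gap between SMC and demand is zero at q* and MEB at q_m).
DWL = ½ × 12.0513 × 47.0000 = 283.2056.

DWL = $283.2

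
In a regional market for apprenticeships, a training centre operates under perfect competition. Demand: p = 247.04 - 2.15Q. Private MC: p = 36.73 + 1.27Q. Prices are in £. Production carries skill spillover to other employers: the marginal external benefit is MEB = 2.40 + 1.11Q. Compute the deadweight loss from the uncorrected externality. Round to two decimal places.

Market equilibrium (private): 36.73 + 1.27Q = 247.04 - 2.15Q → Q_m = 61.4942.
Social marginal cost = private MC − MEB = 34.33 + 0.16Q.
Set SMC = demand: 34.33 + 0.16Q = 247.04 - 2.15Q → Q* = 92.0823.
Between Q* and Q_m the wedge demand − SMC runs linearly from 0 to MEB(Q_m), so the loss is a triangle.
DWL = ½ × 30.5881 × 70.6585 = 1080.6546.

DWL = £1080.65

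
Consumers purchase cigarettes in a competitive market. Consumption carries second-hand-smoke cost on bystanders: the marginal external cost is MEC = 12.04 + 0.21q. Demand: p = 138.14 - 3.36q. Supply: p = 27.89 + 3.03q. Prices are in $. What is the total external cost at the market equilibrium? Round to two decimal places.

$238.99

Market equilibrium (private): 27.89 + 3.03q = 138.14 - 3.36q → q_m = 17.2535.
Total external cost = ∫₀^{q_m} (12.04 + 0.21q) dq = 12.04×17.2535 + ½×0.21×17.2535² = 238.9889.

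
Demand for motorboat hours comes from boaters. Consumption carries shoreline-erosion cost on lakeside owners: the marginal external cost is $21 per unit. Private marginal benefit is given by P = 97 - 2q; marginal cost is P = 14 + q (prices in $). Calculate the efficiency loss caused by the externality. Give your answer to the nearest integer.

DWL = $74

Market equilibrium (private): 14 + q = 97 - 2q → q_m = 27.6667.
Social marginal benefit = demand − MEC = 76 - 2q.
Set SMB = MC: 76 - 2q = 14 + q → q* = 20.6667.
Between q* and q_m the wedge MC − SMB runs linearly from 0 to MEC(q_m), so the loss is a triangle.
DWL = ½ × 7.0000 × 21.0000 = 73.5000.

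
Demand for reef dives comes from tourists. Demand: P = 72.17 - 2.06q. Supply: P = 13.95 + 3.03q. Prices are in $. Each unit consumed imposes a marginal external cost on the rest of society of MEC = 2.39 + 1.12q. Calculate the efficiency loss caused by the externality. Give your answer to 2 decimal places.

DWL = $18.60

Market equilibrium (private): 13.95 + 3.03q = 72.17 - 2.06q → q_m = 11.4381.
Social marginal benefit = demand − MEC = 69.78 - 3.18q.
Set SMB = MC: 69.78 - 3.18q = 13.95 + 3.03q → q* = 8.9903.
Height of the DWL triangle at q_m is MC(q_m) − SMB(q_m) = MEC(q_m) = 15.2007.
DWL = ½ × 2.4478 × 15.2007 = 18.6041.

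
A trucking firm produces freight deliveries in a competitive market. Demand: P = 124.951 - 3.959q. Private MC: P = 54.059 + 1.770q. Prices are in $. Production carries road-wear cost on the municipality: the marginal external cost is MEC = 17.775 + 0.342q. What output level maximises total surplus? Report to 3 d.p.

Social marginal cost = private MC + MEC = 71.834 + 2.112q.
Set SMC = demand: 71.834 + 2.112q = 124.951 - 3.959q → q* = 8.7493.

q* = 8.749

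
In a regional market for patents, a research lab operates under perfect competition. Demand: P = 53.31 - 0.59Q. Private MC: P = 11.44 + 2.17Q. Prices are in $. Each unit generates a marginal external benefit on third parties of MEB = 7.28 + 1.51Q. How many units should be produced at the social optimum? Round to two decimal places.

Q* = 39.32

Social marginal cost = private MC − MEB = 4.16 + 0.66Q.
Set SMC = demand: 4.16 + 0.66Q = 53.31 - 0.59Q → Q* = 39.3200.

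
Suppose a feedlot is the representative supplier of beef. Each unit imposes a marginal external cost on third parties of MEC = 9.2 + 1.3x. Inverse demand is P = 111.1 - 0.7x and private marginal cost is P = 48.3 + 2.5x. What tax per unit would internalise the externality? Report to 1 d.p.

tax = 24.7 per unit

Social marginal cost = private MC + MEC = 57.5 + 3.8x.
Set SMC = demand: 57.5 + 3.8x = 111.1 - 0.7x → x* = 11.9111.
The Pigouvian tax equals MEC at x*: 9.2 + 1.3×11.9111 = 24.6844.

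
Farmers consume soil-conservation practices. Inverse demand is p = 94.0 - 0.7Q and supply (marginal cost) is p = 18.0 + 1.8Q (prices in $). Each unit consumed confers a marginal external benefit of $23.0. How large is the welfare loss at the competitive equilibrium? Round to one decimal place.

Market equilibrium (private): 18.0 + 1.8Q = 94.0 - 0.7Q → Q_m = 30.4000.
Social marginal benefit = demand + MEB = 117.0 - 0.7Q.
Set SMB = MC: 117.0 - 0.7Q = 18.0 + 1.8Q → Q* = 39.6000.
The loss is the area between SMB and MC from Q* to Q_m; with linear curves that's a triangle of height MEB(Q_m).
DWL = ½ × 9.2000 × 23.0000 = 105.8000.

DWL = $105.8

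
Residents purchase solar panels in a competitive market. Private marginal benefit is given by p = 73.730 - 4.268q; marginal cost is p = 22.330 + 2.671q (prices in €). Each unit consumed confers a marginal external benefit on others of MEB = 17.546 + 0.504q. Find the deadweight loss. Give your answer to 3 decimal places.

Market equilibrium (private): 22.330 + 2.671q = 73.730 - 4.268q → q_m = 7.4074.
Social marginal benefit = demand + MEB = 91.276 - 3.764q.
Set SMB = MC: 91.276 - 3.764q = 22.330 + 2.671q → q* = 10.7142.
Height of the DWL triangle at q_m is SMB(q_m) − MC(q_m) = MEB(q_m) = 21.2793.
DWL = ½ × 3.3068 × 21.2793 = 35.1832.

DWL = €35.183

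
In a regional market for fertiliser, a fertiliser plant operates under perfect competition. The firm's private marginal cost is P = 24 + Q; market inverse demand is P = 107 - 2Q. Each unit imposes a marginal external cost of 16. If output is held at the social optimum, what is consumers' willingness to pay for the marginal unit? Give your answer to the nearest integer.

Social marginal cost = private MC + MEC = 40 + Q.
Set SMC = demand: 40 + Q = 107 - 2Q → Q* = 22.3333.
Consumer price on the demand curve at Q*: 107 − 2×22.3333 = 62.3334.

P = 62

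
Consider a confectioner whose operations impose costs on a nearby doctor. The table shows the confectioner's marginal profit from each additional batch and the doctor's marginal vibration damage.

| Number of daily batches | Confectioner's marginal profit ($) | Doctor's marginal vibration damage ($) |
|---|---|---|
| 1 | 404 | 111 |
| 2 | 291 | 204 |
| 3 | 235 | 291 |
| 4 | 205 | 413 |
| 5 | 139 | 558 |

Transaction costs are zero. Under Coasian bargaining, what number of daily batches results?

Bargaining reaches the level where marginal profit last exceeds marginal vibration damage.
That holds through level 2 (291 ≥ 204) but not at 3 (235 < 291).

2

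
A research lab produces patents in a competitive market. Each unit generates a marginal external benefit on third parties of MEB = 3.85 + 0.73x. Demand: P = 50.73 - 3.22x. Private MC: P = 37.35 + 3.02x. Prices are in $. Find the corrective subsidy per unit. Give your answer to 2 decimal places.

Social marginal cost = private MC − MEB = 33.50 + 2.29x.
Set SMC = demand: 33.50 + 2.29x = 50.73 - 3.22x → x* = 3.1270.
The Pigouvian subsidy equals MEB at x*: 3.85 + 0.73×3.1270 = 6.1327.

subsidy = $6.13 per unit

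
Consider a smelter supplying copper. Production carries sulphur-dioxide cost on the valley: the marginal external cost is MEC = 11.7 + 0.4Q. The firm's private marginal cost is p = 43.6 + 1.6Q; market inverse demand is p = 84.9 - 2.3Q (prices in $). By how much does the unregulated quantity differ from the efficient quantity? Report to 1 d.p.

Market equilibrium (private): 43.6 + 1.6Q = 84.9 - 2.3Q → Q_m = 10.5897.
Social marginal cost = private MC + MEC = 55.3 + 2.0Q.
Set SMC = demand: 55.3 + 2.0Q = 84.9 - 2.3Q → Q* = 6.8837.
Gap = |10.5897 − 6.8837| = 3.7060.

3.7 units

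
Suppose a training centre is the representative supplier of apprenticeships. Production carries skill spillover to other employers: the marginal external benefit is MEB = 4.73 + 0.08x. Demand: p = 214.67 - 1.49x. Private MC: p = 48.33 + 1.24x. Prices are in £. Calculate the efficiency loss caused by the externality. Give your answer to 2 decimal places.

DWL = £17.40

Market equilibrium (private): 48.33 + 1.24x = 214.67 - 1.49x → x_m = 60.9304.
Social marginal cost = private MC − MEB = 43.60 + 1.16x.
Set SMC = demand: 43.60 + 1.16x = 214.67 - 1.49x → x* = 64.5547.
Between x* and x_m the wedge demand − SMC runs linearly from 0 to MEB(x_m), so the loss is a triangle.
DWL = ½ × 3.6243 × 9.6044 = 17.4046.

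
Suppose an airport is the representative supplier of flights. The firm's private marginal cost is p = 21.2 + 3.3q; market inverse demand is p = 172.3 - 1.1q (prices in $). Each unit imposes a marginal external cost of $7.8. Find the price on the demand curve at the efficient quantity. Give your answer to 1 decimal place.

P = $136.5

Social marginal cost = private MC + MEC = 29.0 + 3.3q.
Set SMC = demand: 29.0 + 3.3q = 172.3 - 1.1q → q* = 32.5682.
Consumer price on the demand curve at q*: 172.3 − 1.1×32.5682 = 136.4750.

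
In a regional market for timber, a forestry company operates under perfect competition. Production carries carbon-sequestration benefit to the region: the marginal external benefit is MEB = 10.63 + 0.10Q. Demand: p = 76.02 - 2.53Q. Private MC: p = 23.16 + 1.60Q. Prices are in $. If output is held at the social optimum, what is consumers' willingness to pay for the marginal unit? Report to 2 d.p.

P = $36.16

Social marginal cost = private MC − MEB = 12.53 + 1.50Q.
Set SMC = demand: 12.53 + 1.50Q = 76.02 - 2.53Q → Q* = 15.7543.
Consumer price on the demand curve at Q*: 76.02 − 2.53×15.7543 = 36.1616.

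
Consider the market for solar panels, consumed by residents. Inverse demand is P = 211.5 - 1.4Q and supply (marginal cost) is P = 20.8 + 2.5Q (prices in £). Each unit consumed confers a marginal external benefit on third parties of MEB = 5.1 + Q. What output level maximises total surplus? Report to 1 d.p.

Social marginal benefit = demand + MEB = 216.6 - 0.4Q.
Set SMB = MC: 216.6 - 0.4Q = 20.8 + 2.5Q → Q* = 67.5172.

Q* = 67.5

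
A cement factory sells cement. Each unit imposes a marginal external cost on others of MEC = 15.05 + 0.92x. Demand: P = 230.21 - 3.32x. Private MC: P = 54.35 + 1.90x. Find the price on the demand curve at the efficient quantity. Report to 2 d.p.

Social marginal cost = private MC + MEC = 69.40 + 2.82x.
Set SMC = demand: 69.40 + 2.82x = 230.21 - 3.32x → x* = 26.1906.
Consumer price on the demand curve at x*: 230.21 − 3.32×26.1906 = 143.2572.

P = 143.26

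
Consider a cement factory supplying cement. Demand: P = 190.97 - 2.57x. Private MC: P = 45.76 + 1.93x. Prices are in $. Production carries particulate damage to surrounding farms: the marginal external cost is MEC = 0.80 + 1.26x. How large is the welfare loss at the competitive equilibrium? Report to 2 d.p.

Market equilibrium (private): 45.76 + 1.93x = 190.97 - 2.57x → x_m = 32.2689.
Social marginal cost = private MC + MEC = 46.56 + 3.19x.
Set SMC = demand: 46.56 + 3.19x = 190.97 - 2.57x → x* = 25.0712.
Between x* and x_m the wedge SMC − demand runs linearly from 0 to MEC(x_m), so the loss is a triangle.
DWL = ½ × 7.1977 × 41.4588 = 149.2040.

DWL = $149.20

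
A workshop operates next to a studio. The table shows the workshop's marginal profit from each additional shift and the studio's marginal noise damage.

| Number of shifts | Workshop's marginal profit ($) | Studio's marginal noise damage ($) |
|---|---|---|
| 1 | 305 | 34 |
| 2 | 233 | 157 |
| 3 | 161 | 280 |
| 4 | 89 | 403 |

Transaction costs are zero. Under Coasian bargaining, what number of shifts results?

2

Bargaining reaches the level where marginal profit last exceeds marginal noise damage.
That holds through level 2 (233 ≥ 157) but not at 3 (161 < 280).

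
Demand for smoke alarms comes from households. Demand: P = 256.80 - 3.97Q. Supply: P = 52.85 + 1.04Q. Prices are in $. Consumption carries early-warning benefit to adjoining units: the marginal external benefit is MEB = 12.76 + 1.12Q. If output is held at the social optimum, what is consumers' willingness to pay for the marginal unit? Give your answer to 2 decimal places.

Social marginal benefit = demand + MEB = 269.56 - 2.85Q.
Set SMB = MC: 269.56 - 2.85Q = 52.85 + 1.04Q → Q* = 55.7095.
Consumer price on the demand curve at Q*: 256.80 − 3.97×55.7095 = 35.6333.

P = $35.63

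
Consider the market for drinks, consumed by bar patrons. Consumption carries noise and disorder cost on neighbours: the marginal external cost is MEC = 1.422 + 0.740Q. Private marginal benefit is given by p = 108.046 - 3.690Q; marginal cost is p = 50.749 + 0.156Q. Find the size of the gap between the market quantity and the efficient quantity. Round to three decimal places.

2.714 units

Market equilibrium (private): 50.749 + 0.156Q = 108.046 - 3.690Q → Q_m = 14.8978.
Social marginal benefit = demand − MEC = 106.624 - 4.430Q.
Set SMB = MC: 106.624 - 4.430Q = 50.749 + 0.156Q → Q* = 12.1838.
Gap = |14.8978 − 12.1838| = 2.7140.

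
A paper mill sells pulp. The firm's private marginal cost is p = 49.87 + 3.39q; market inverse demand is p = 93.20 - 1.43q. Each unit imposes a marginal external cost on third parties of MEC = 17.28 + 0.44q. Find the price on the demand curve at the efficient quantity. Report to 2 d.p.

Social marginal cost = private MC + MEC = 67.15 + 3.83q.
Set SMC = demand: 67.15 + 3.83q = 93.20 - 1.43q → q* = 4.9525.
Consumer price on the demand curve at q*: 93.20 − 1.43×4.9525 = 86.1179.

P = 86.12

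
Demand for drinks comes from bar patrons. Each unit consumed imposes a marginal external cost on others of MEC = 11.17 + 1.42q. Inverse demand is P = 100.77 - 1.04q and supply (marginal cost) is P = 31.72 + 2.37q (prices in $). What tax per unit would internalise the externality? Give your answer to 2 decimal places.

tax = $28.19 per unit

Social marginal benefit = demand − MEC = 89.60 - 2.46q.
Set SMB = MC: 89.60 - 2.46q = 31.72 + 2.37q → q* = 11.9834.
The Pigouvian tax equals MEC at q*: 11.17 + 1.42×11.9834 = 28.1864.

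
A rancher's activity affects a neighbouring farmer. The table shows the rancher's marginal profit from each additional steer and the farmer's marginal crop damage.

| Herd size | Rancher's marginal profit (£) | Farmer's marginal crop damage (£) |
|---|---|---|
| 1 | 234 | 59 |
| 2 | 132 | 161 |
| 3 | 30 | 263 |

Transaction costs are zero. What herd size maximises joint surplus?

Bargaining reaches the level where marginal profit last exceeds marginal crop damage.
That holds through level 1 (234 ≥ 59) but not at 2 (132 < 161).

1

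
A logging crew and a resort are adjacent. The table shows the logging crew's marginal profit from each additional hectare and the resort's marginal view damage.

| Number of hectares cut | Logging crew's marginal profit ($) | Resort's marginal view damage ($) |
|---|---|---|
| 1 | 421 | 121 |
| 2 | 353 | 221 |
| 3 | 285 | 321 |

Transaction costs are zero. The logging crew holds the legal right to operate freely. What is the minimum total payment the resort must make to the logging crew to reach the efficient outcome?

$285

Left alone the logging crew would choose level 3 (marginal profit stays positive).
Efficient level: k* = 2 (marginal profit ≥ marginal view damage through 2).
The resort must at least cover the logging crew's forgone profit from cutting 3→2: 285 = 285.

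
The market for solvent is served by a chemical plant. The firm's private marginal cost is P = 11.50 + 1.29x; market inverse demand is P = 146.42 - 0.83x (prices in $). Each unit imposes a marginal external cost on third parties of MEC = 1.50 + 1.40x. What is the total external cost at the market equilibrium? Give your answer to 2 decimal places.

Market equilibrium (private): 11.50 + 1.29x = 146.42 - 0.83x → x_m = 63.6415.
Total external cost = ∫₀^{x_m} (1.50 + 1.40x) dx = 1.50×63.6415 + ½×1.40×63.6415² = 2930.6306.

$2930.63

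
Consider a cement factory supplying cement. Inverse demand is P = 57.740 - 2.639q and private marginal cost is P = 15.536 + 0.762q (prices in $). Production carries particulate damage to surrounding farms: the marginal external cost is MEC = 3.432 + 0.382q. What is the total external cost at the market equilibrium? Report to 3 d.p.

$72.001

Market equilibrium (private): 15.536 + 0.762q = 57.740 - 2.639q → q_m = 12.4093.
Total external cost = ∫₀^{q_m} (3.432 + 0.382q) dq = 3.432×12.4093 + ½×0.382×12.4093² = 72.0009.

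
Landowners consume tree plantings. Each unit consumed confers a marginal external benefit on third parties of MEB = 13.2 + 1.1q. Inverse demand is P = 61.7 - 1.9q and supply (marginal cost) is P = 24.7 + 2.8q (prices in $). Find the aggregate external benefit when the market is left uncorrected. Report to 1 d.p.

$138.0

Market equilibrium (private): 24.7 + 2.8q = 61.7 - 1.9q → q_m = 7.8723.
Total external benefit = ∫₀^{q_m} (13.2 + 1.1q) dq = 13.2×7.8723 + ½×1.1×7.8723² = 137.9996.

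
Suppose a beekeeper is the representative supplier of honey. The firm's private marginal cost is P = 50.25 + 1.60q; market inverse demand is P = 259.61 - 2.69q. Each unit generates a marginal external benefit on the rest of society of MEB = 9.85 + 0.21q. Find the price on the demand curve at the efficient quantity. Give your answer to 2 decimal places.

Social marginal cost = private MC − MEB = 40.40 + 1.39q.
Set SMC = demand: 40.40 + 1.39q = 259.61 - 2.69q → q* = 53.7279.
Consumer price on the demand curve at q*: 259.61 − 2.69×53.7279 = 115.0819.

P = 115.08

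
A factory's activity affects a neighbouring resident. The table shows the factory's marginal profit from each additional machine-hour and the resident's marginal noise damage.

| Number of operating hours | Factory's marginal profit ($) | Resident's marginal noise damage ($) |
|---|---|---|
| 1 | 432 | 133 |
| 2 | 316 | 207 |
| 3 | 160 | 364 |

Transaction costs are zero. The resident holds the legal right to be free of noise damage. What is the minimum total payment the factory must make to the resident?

$340

Efficient level: marginal profit ≥ marginal noise damage through level 2, so k* = 2.
With the resident holding the right, the factory must at least compensate total damage at k*: 133 + 207 = 340.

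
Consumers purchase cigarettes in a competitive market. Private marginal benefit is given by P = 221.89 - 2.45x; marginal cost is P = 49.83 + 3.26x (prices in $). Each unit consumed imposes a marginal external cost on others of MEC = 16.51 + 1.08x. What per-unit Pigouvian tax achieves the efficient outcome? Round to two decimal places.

tax = $41.25 per unit

Social marginal benefit = demand − MEC = 205.38 - 3.53x.
Set SMB = MC: 205.38 - 3.53x = 49.83 + 3.26x → x* = 22.9087.
The Pigouvian tax equals MEC at x*: 16.51 + 1.08×22.9087 = 41.2514.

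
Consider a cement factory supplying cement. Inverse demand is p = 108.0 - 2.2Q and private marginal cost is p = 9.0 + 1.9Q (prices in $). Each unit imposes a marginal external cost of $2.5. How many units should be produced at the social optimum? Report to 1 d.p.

Social marginal cost = private MC + MEC = 11.5 + 1.9Q.
Set SMC = demand: 11.5 + 1.9Q = 108.0 - 2.2Q → Q* = 23.5366.

Q* = 23.5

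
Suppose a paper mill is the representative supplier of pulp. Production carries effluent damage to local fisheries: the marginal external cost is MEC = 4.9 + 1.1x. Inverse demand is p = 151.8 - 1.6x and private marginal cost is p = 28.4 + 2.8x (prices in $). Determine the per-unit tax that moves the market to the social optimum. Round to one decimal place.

tax = $28.6 per unit

Social marginal cost = private MC + MEC = 33.3 + 3.9x.
Set SMC = demand: 33.3 + 3.9x = 151.8 - 1.6x → x* = 21.5455.
The Pigouvian tax equals MEC at x*: 4.9 + 1.1×21.5455 = 28.6001.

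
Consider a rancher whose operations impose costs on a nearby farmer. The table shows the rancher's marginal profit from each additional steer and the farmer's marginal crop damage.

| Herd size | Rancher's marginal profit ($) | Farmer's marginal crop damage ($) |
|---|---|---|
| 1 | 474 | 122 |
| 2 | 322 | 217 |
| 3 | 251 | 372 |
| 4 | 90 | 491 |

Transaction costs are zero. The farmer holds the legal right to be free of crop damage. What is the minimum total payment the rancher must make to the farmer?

Efficient level: marginal profit ≥ marginal crop damage through level 2, so k* = 2.
With the farmer holding the right, the rancher must at least compensate total damage at k*: 122 + 217 = 339.

$339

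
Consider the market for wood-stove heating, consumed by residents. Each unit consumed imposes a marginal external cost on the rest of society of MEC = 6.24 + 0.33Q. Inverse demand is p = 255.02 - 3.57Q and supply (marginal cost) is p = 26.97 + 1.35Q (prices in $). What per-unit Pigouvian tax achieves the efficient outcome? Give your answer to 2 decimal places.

tax = $20.18 per unit

Social marginal benefit = demand − MEC = 248.78 - 3.90Q.
Set SMB = MC: 248.78 - 3.90Q = 26.97 + 1.35Q → Q* = 42.2495.
The Pigouvian tax equals MEC at Q*: 6.24 + 0.33×42.2495 = 20.1823.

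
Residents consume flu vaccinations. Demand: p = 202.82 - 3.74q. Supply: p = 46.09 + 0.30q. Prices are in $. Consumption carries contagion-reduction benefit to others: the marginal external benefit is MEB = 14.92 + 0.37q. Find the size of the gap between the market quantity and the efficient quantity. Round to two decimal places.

Market equilibrium (private): 46.09 + 0.30q = 202.82 - 3.74q → q_m = 38.7946.
Social marginal benefit = demand + MEB = 217.74 - 3.37q.
Set SMB = MC: 217.74 - 3.37q = 46.09 + 0.30q → q* = 46.7711.
Gap = |38.7946 − 46.7711| = 7.9765.

7.98 units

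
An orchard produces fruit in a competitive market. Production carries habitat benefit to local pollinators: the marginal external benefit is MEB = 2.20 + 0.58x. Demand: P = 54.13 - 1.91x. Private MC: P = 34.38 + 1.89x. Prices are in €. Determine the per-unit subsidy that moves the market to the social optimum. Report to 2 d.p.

subsidy = €6.15 per unit

Social marginal cost = private MC − MEB = 32.18 + 1.31x.
Set SMC = demand: 32.18 + 1.31x = 54.13 - 1.91x → x* = 6.8168.
The Pigouvian subsidy equals MEB at x*: 2.20 + 0.58×6.8168 = 6.1537.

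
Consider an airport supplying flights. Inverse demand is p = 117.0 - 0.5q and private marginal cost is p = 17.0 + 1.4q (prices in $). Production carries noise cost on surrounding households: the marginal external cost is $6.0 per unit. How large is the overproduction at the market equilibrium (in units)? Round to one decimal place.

3.2 units

Market equilibrium (private): 17.0 + 1.4q = 117.0 - 0.5q → q_m = 52.6316.
Social marginal cost = private MC + MEC = 23.0 + 1.4q.
Set SMC = demand: 23.0 + 1.4q = 117.0 - 0.5q → q* = 49.4737.
Gap = |52.6316 − 49.4737| = 3.1579.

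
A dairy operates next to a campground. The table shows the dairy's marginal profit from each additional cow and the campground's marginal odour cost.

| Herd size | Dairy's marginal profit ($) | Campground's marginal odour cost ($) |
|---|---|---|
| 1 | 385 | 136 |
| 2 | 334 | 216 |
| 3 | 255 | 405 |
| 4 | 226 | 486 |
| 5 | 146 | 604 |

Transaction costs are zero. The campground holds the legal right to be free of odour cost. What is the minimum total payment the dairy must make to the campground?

$352

Efficient level: marginal profit ≥ marginal odour cost through level 2, so k* = 2.
With the campground holding the right, the dairy must at least compensate total damage at k*: 136 + 216 = 352.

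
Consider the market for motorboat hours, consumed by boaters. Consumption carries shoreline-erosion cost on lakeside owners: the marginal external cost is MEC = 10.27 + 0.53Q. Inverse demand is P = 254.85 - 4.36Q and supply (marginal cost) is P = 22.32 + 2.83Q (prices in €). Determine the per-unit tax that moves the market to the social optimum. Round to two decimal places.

Social marginal benefit = demand − MEC = 244.58 - 4.89Q.
Set SMB = MC: 244.58 - 4.89Q = 22.32 + 2.83Q → Q* = 28.7902.
The Pigouvian tax equals MEC at Q*: 10.27 + 0.53×28.7902 = 25.5288.

tax = €25.53 per unit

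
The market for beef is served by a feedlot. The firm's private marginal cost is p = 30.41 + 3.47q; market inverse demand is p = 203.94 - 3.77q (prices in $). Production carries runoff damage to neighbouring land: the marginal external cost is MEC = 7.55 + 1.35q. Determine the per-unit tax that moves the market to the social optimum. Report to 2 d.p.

Social marginal cost = private MC + MEC = 37.96 + 4.82q.
Set SMC = demand: 37.96 + 4.82q = 203.94 - 3.77q → q* = 19.3225.
The Pigouvian tax equals MEC at q*: 7.55 + 1.35×19.3225 = 33.6354.

tax = $33.64 per unit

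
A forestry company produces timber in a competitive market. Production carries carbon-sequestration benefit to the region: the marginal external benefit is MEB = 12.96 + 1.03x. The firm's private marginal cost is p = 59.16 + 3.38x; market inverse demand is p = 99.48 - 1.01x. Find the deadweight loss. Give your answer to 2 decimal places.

DWL = 74.80

Market equilibrium (private): 59.16 + 3.38x = 99.48 - 1.01x → x_m = 9.1845.
Social marginal cost = private MC − MEB = 46.20 + 2.35x.
Set SMC = demand: 46.20 + 2.35x = 99.48 - 1.01x → x* = 15.8571.
Height of the DWL triangle at x_m is demand(x_m) − SMC(x_m) = MEB(x_m) = 22.4200.
DWL = ½ × 6.6726 × 22.4200 = 74.7998.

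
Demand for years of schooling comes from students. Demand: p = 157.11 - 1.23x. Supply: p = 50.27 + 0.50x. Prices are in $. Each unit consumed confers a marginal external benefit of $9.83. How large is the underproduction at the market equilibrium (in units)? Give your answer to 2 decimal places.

Market equilibrium (private): 50.27 + 0.50x = 157.11 - 1.23x → x_m = 61.7572.
Social marginal benefit = demand + MEB = 166.94 - 1.23x.
Set SMB = MC: 166.94 - 1.23x = 50.27 + 0.50x → x* = 67.4393.
Gap = |61.7572 − 67.4393| = 5.6821.

5.68 units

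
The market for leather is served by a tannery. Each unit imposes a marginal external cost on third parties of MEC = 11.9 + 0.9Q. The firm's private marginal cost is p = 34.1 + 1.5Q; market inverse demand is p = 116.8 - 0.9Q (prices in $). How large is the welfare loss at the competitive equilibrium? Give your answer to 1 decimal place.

Market equilibrium (private): 34.1 + 1.5Q = 116.8 - 0.9Q → Q_m = 34.4583.
Social marginal cost = private MC + MEC = 46.0 + 2.4Q.
Set SMC = demand: 46.0 + 2.4Q = 116.8 - 0.9Q → Q* = 21.4545.
Between Q* and Q_m the wedge SMC − demand runs linearly from 0 to MEC(Q_m), so the loss is a triangle.
DWL = ½ × 13.0038 × 42.9125 = 279.0128.

DWL = $279.0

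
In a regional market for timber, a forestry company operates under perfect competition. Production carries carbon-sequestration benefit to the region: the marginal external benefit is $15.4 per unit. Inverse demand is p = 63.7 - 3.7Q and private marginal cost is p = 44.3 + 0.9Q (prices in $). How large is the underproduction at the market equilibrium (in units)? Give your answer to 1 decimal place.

Market equilibrium (private): 44.3 + 0.9Q = 63.7 - 3.7Q → Q_m = 4.2174.
Social marginal cost = private MC − MEB = 28.9 + 0.9Q.
Set SMC = demand: 28.9 + 0.9Q = 63.7 - 3.7Q → Q* = 7.5652.
Gap = |4.2174 − 7.5652| = 3.3478.

3.3 units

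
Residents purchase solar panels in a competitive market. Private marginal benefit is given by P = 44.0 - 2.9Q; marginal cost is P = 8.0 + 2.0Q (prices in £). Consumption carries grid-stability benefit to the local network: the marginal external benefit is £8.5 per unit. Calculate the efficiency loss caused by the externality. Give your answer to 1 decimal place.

DWL = £7.4

Market equilibrium (private): 8.0 + 2.0Q = 44.0 - 2.9Q → Q_m = 7.3469.
Social marginal benefit = demand + MEB = 52.5 - 2.9Q.
Set SMB = MC: 52.5 - 2.9Q = 8.0 + 2.0Q → Q* = 9.0816.
The welfare-loss triangle has base |Q_m − Q*| and height MEB(Q_m) (the vertical gap between SMB and MC is zero at Q* and MEB at Q_m).
DWL = ½ × 1.7347 × 8.5000 = 7.3725.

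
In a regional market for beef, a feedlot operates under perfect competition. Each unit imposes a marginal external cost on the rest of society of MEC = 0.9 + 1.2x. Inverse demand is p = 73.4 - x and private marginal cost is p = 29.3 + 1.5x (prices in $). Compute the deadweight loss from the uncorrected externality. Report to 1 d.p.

Market equilibrium (private): 29.3 + 1.5x = 73.4 - x → x_m = 17.6400.
Social marginal cost = private MC + MEC = 30.2 + 2.7x.
Set SMC = demand: 30.2 + 2.7x = 73.4 - x → x* = 11.6757.
The welfare-loss triangle has base |x_m − x*| and height MEC(x_m) (the vertical gap between SMC and demand is zero at x* and MEC at x_m).
DWL = ½ × 5.9643 × 22.0680 = 65.8101.

DWL = $65.8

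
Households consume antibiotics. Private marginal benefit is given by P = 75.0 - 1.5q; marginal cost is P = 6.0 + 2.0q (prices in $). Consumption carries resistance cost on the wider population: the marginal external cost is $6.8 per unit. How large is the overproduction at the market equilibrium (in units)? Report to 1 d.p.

1.9 units

Market equilibrium (private): 6.0 + 2.0q = 75.0 - 1.5q → q_m = 19.7143.
Social marginal benefit = demand − MEC = 68.2 - 1.5q.
Set SMB = MC: 68.2 - 1.5q = 6.0 + 2.0q → q* = 17.7714.
Gap = |19.7143 − 17.7714| = 1.9429.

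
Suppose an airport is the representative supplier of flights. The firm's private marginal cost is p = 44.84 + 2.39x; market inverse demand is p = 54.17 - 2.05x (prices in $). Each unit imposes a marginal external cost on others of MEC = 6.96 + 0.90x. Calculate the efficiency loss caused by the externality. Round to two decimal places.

DWL = $7.34

Market equilibrium (private): 44.84 + 2.39x = 54.17 - 2.05x → x_m = 2.1014.
Social marginal cost = private MC + MEC = 51.80 + 3.29x.
Set SMC = demand: 51.80 + 3.29x = 54.17 - 2.05x → x* = 0.4438.
Height of the DWL triangle at x_m is SMC(x_m) − demand(x_m) = MEC(x_m) = 8.8512.
DWL = ½ × 1.6576 × 8.8512 = 7.3359.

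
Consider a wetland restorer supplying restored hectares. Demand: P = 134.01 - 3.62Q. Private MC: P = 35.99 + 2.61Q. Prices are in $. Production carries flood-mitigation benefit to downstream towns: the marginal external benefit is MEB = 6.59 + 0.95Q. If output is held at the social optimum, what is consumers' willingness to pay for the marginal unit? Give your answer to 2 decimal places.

Social marginal cost = private MC − MEB = 29.40 + 1.66Q.
Set SMC = demand: 29.40 + 1.66Q = 134.01 - 3.62Q → Q* = 19.8125.
Consumer price on the demand curve at Q*: 134.01 − 3.62×19.8125 = 62.2888.

P = $62.29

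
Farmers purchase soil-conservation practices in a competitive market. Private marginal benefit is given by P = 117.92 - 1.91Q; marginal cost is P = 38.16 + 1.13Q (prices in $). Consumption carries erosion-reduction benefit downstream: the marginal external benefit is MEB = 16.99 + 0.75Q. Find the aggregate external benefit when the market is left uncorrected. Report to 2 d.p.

Market equilibrium (private): 38.16 + 1.13Q = 117.92 - 1.91Q → Q_m = 26.2368.
Total external benefit = ∫₀^{Q_m} (16.99 + 0.75Q) dQ = 16.99×26.2368 + ½×0.75×26.2368² = 703.9019.

$703.90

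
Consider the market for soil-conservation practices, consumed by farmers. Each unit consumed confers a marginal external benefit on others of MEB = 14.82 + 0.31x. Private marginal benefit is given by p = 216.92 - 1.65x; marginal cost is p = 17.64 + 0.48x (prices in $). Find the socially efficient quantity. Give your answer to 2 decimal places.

Social marginal benefit = demand + MEB = 231.74 - 1.34x.
Set SMB = MC: 231.74 - 1.34x = 17.64 + 0.48x → x* = 117.6374.

x* = 117.64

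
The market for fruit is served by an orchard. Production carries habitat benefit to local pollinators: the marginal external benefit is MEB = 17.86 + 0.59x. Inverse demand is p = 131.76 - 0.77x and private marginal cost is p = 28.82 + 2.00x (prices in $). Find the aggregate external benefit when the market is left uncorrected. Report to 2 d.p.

$1071.13

Market equilibrium (private): 28.82 + 2.00x = 131.76 - 0.77x → x_m = 37.1625.
Total external benefit = ∫₀^{x_m} (17.86 + 0.59x) dx = 17.86×37.1625 + ½×0.59×37.1625² = 1071.1324.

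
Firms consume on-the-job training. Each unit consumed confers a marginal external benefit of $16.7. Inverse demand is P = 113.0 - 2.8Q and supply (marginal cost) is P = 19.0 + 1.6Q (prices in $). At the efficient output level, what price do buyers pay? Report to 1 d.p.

P = $42.6

Social marginal benefit = demand + MEB = 129.7 - 2.8Q.
Set SMB = MC: 129.7 - 2.8Q = 19.0 + 1.6Q → Q* = 25.1591.
Consumer price on the demand curve at Q*: 113.0 − 2.8×25.1591 = 42.5545.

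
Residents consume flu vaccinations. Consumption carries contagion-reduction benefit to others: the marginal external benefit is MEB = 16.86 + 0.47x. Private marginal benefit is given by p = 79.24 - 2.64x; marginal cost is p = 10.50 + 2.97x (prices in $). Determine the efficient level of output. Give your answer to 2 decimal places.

x* = 16.65

Social marginal benefit = demand + MEB = 96.10 - 2.17x.
Set SMB = MC: 96.10 - 2.17x = 10.50 + 2.97x → x* = 16.6537.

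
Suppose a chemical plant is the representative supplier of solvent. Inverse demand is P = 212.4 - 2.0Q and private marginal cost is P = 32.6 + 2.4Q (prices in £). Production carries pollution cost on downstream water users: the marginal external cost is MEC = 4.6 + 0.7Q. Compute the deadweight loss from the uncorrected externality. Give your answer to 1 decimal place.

DWL = £108.1

Market equilibrium (private): 32.6 + 2.4Q = 212.4 - 2.0Q → Q_m = 40.8636.
Social marginal cost = private MC + MEC = 37.2 + 3.1Q.
Set SMC = demand: 37.2 + 3.1Q = 212.4 - 2.0Q → Q* = 34.3529.
The loss is the area between SMC and demand from Q* to Q_m; with linear curves that's a triangle of height MEC(Q_m).
DWL = ½ × 6.5107 × 33.2045 = 108.0923.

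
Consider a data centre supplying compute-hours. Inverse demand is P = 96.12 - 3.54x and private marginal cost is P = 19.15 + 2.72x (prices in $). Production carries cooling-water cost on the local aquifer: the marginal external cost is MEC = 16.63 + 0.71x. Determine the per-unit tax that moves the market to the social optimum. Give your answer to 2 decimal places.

Social marginal cost = private MC + MEC = 35.78 + 3.43x.
Set SMC = demand: 35.78 + 3.43x = 96.12 - 3.54x → x* = 8.6571.
The Pigouvian tax equals MEC at x*: 16.63 + 0.71×8.6571 = 22.7765.

tax = $22.78 per unit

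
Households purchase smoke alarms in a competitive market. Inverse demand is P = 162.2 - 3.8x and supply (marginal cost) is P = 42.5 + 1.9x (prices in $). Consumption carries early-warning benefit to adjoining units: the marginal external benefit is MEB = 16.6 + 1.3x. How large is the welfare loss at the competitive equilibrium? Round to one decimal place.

Market equilibrium (private): 42.5 + 1.9x = 162.2 - 3.8x → x_m = 21.0000.
Social marginal benefit = demand + MEB = 178.8 - 2.5x.
Set SMB = MC: 178.8 - 2.5x = 42.5 + 1.9x → x* = 30.9773.
Height of the DWL triangle at x_m is SMB(x_m) − MC(x_m) = MEB(x_m) = 43.9000.
DWL = ½ × 9.9773 × 43.9000 = 219.0017.

DWL = $219.0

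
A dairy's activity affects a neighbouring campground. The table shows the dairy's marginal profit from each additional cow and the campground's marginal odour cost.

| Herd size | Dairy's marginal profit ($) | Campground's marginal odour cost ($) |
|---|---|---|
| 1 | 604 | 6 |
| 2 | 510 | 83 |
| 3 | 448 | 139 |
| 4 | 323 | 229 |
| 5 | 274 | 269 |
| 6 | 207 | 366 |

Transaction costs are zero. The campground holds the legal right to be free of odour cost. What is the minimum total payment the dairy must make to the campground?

Efficient level: marginal profit ≥ marginal odour cost through level 5, so k* = 5.
With the campground holding the right, the dairy must at least compensate total damage at k*: 6 + 83 + 139 + 229 + 269 = 726.

$726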